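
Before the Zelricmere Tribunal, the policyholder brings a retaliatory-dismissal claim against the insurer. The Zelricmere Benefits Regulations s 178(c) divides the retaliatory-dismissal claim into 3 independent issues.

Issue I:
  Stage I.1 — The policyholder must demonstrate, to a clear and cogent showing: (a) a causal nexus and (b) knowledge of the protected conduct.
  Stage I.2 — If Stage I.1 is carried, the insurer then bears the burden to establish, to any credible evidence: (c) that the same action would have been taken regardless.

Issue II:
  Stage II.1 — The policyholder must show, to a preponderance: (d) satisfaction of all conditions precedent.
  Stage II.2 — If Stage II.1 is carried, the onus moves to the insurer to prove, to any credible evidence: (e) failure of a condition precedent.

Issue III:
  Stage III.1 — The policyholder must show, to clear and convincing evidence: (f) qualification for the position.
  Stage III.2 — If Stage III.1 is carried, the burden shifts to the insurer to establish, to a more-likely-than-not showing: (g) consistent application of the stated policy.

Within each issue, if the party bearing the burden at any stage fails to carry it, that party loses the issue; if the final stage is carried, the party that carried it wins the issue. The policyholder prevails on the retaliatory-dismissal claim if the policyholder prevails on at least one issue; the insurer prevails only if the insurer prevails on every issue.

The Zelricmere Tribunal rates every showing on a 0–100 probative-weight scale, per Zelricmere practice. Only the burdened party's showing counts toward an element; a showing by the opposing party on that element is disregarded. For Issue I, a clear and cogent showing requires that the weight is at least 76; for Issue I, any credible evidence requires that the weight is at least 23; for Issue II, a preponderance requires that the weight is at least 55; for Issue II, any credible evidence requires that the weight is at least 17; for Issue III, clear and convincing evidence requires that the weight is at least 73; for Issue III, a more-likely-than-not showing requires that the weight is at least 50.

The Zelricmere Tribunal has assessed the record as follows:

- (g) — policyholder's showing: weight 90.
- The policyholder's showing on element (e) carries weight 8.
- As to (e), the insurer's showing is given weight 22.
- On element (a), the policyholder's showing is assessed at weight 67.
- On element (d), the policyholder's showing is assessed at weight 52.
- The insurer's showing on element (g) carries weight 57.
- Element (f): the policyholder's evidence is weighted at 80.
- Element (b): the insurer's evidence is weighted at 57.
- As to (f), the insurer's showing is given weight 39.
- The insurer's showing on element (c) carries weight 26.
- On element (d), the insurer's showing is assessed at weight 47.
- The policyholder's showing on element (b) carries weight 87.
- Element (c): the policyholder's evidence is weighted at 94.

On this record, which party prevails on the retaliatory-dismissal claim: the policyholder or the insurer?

— Issue I —
Stage I.1 (policyholder, a clear and cogent showing, weight is at least 76): (a) 67 < 76 — fails; (b) 87 (insurer's 57 disregarded) ≥ 76 — meets.
  Stage I.1 not carried; the policyholder fails its burden.
The insurer prevails on this issue.
— Issue II —
At Stage II.1 the policyholder must meet a preponderance (weight is at least 55): on (d) the weight is 52 (the insurer's 47 is given no effect), < 55, so (d) does not meet the standard.
  Stage II.1 not carried; the policyholder fails its burden.
The insurer prevails on this issue.
— Issue III —
At Stage III.1 the policyholder must meet clear and convincing evidence (weight is at least 73): on (f) the weight is 80 (the insurer's 39 is given no effect), ≥ 73, so (f) meets the standard.
  Stage III.1 carried; the burden shifts to the insurer.
At Stage III.2 the insurer must meet a more-likely-than-not showing (weight is at least 50): on (g) the weight is 57 (the policyholder's 90 is given no effect), which does reach 50, so (g) meets the standard.
  Stage III.2 carried; the final stage is satisfied.
Every stage carried; the insurer prevails on this issue.
Per-issue: Issue I → insurer; Issue II → insurer; Issue III → insurer. The policyholder must prevail on at least one issue; overall, the insurer prevails.

insurer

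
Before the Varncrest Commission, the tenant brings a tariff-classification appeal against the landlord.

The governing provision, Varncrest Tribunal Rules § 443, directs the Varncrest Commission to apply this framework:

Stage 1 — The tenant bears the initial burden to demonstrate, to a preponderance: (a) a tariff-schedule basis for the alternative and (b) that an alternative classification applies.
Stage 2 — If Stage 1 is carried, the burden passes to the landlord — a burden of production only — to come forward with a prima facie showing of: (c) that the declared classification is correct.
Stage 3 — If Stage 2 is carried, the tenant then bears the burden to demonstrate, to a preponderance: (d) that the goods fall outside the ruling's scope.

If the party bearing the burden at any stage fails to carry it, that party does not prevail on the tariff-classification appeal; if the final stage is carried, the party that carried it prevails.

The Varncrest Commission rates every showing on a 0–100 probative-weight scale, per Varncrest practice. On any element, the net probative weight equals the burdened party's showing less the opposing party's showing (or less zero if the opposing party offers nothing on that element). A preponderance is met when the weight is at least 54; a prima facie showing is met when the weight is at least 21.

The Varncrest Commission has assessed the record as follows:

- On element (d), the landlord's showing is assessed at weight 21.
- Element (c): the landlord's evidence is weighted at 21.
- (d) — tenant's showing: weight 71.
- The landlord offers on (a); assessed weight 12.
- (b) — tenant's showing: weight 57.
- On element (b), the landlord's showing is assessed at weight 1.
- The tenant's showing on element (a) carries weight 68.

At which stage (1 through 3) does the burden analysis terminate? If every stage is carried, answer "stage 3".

stage 3

At Stage 1 the tenant must meet a preponderance (weight is at least 54): on (a) the weight is 68 less the opposing 12 gives net 56, which does reach 54, so (a) meets the standard; on (b) the weight is 57 less the opposing 1 gives net 56, which does reach 54, so (b) meets the standard.
  Stage 1 is satisfied; the onus moves to the landlord.
At Stage 2 the landlord must meet a prima facie showing (weight is at least 21): on (c) the weight is 21, which does reach 21, so (c) meets the standard.
  The landlord carries Stage 2; the tenant now bears the burden.
At Stage 3 the tenant must meet a preponderance (weight is at least 54): on (d) the weight is 71 less the opposing 21 gives net 50, < 54, so (d) does not meet the standard.
  Not every element is met, so the tenant fails to carry Stage 3.
The landlord prevails.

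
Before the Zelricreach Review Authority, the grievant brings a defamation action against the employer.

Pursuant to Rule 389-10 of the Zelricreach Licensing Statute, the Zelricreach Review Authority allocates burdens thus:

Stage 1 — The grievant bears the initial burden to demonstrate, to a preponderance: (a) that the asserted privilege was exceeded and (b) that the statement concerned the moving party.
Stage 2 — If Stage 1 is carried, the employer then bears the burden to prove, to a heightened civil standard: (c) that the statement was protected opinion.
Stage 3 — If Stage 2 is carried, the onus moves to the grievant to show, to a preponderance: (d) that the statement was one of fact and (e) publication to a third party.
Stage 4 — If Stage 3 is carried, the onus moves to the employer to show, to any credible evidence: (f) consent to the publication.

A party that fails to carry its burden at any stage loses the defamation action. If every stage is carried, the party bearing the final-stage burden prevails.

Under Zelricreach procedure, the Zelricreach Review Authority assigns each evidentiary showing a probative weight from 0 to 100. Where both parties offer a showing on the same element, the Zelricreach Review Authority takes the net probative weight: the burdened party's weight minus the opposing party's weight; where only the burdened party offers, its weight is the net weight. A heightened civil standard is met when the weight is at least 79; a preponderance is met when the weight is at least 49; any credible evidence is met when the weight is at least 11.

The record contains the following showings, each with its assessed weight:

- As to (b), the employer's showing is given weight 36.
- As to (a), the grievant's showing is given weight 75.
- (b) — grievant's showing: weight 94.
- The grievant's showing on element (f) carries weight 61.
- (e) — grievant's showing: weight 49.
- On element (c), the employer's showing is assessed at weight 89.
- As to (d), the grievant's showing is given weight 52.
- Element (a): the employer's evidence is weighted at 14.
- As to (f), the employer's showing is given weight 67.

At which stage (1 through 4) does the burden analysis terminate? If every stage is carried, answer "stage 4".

Stage 1 (grievant, a preponderance, weight is at least 49): (a) net 75−14=61 ≥ 49 — meets; (b) net 94−36=58 ≥ 49 — meets.
  Stage 1 carried; the burden shifts to the employer.
Stage 2 (employer, a heightened civil standard, weight is at least 79): (c) 89 ≥ 79 — meets.
  Stage 2 carried; the burden shifts to the grievant.
Stage 3 (grievant, a preponderance, weight is at least 49): (d) 52 ≥ 49 — meets; (e) 49 ≥ 49 — meets.
  The grievant carries Stage 3; the employer now bears the burden.
Stage 4 (employer, any credible evidence, weight is at least 11): (f) net 67−61=6 < 11 — fails.
  Not every element is met, so the employer fails to carry Stage 4.
The grievant prevails.

stage 4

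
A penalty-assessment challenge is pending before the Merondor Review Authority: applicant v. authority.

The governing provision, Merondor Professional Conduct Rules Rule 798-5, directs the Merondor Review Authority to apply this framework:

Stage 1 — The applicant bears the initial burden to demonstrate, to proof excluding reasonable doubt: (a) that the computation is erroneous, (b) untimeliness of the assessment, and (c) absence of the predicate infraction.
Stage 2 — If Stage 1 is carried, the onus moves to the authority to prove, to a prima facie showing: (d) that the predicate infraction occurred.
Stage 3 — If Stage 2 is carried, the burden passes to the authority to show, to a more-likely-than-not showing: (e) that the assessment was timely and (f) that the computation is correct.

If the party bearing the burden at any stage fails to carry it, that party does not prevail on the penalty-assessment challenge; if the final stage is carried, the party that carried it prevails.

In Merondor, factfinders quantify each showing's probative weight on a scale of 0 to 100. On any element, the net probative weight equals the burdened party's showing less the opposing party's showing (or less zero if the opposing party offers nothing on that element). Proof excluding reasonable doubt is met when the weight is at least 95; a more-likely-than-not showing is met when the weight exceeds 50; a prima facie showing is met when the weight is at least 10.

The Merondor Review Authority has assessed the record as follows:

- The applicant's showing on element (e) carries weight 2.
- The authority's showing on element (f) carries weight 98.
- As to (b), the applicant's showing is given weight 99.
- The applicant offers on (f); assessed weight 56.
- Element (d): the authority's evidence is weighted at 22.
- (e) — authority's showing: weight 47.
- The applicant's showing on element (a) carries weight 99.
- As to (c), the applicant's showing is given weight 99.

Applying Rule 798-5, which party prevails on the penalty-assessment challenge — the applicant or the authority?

applicant

At Stage 1 the applicant must meet proof excluding reasonable doubt (weight is at least 95): on (a) the weight is 99, which does reach 95, so (a) meets the standard; on (b) the weight is 99, which does reach 95, so (b) meets the standard; on (c) the weight is 99, ≥ 95, so (c) meets the standard.
  All elements met. The burden passes to the authority.
At Stage 2 the authority must meet a prima facie showing (weight is at least 10): on (d) the weight is 22, which does reach 10, so (d) meets the standard.
  Stage 2 is satisfied; the authority continues to bear the burden.
At Stage 3 the authority must meet a more-likely-than-not showing (weight exceeds 50): on (e) the weight is 47 less the opposing 2 gives net 45, ≤ 50, so (e) does not meet the standard; on (f) the weight is 98 less the opposing 56 gives net 42, ≤ 50, so (f) does not meet the standard.
  Stage 3 not carried; the authority fails its burden.
So the applicant prevails.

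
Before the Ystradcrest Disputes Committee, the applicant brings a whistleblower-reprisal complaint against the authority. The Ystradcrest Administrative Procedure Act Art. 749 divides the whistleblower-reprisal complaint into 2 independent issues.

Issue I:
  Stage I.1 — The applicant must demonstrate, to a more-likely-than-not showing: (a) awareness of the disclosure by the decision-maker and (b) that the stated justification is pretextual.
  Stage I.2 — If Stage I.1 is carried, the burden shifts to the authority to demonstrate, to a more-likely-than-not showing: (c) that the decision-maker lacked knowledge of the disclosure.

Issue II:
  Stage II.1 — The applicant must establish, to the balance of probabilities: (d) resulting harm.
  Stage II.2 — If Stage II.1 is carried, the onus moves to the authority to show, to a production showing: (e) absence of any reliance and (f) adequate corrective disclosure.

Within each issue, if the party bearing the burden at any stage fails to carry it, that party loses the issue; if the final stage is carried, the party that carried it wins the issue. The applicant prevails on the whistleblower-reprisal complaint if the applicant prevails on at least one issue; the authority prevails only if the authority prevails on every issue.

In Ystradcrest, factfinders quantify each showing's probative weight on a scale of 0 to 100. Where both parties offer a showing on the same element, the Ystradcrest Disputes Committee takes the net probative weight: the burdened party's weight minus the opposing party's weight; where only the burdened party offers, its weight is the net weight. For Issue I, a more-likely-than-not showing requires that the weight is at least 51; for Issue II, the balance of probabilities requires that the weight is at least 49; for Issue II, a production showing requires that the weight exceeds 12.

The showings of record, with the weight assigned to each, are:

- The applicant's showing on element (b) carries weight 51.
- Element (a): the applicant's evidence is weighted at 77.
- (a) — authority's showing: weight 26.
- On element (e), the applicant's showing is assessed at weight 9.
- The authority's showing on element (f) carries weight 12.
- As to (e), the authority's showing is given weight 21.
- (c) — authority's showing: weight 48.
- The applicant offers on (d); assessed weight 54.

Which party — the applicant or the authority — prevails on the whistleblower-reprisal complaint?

— Issue I —
Stage I.1 — burden on applicant; standard: a more-likely-than-not showing (weight is at least 51).
    (a): 77 − 26 = 51 ≥ 51 [met]
    (b): 51 ≥ 51 [met]
  All elements met. The burden passes to the authority.
Stage I.2 — burden on authority; standard: a more-likely-than-not showing (weight is at least 51).
    (c): 48 < 51 [not met]
  Not every element is met, so the authority fails to carry Stage I.2.
The applicant prevails on this issue.
— Issue II —
Stage II.1 — burden on applicant; standard: the balance of probabilities (weight is at least 49).
    (d): 54 ≥ 49 [met]
  Stage II.1 carried; the burden shifts to the authority.
Stage II.2 — burden on authority; standard: a production showing (weight exceeds 12).
    (e): 21 − 9 = 12 ≤ 12 [not met]
    (f): 12 ≤ 12 [not met]
  Stage II.2 not carried; the authority fails its burden.
So the applicant prevails on this issue.
Per-issue: Issue I → applicant; Issue II → applicant. The applicant must prevail on at least one issue; overall, the applicant prevails.

applicant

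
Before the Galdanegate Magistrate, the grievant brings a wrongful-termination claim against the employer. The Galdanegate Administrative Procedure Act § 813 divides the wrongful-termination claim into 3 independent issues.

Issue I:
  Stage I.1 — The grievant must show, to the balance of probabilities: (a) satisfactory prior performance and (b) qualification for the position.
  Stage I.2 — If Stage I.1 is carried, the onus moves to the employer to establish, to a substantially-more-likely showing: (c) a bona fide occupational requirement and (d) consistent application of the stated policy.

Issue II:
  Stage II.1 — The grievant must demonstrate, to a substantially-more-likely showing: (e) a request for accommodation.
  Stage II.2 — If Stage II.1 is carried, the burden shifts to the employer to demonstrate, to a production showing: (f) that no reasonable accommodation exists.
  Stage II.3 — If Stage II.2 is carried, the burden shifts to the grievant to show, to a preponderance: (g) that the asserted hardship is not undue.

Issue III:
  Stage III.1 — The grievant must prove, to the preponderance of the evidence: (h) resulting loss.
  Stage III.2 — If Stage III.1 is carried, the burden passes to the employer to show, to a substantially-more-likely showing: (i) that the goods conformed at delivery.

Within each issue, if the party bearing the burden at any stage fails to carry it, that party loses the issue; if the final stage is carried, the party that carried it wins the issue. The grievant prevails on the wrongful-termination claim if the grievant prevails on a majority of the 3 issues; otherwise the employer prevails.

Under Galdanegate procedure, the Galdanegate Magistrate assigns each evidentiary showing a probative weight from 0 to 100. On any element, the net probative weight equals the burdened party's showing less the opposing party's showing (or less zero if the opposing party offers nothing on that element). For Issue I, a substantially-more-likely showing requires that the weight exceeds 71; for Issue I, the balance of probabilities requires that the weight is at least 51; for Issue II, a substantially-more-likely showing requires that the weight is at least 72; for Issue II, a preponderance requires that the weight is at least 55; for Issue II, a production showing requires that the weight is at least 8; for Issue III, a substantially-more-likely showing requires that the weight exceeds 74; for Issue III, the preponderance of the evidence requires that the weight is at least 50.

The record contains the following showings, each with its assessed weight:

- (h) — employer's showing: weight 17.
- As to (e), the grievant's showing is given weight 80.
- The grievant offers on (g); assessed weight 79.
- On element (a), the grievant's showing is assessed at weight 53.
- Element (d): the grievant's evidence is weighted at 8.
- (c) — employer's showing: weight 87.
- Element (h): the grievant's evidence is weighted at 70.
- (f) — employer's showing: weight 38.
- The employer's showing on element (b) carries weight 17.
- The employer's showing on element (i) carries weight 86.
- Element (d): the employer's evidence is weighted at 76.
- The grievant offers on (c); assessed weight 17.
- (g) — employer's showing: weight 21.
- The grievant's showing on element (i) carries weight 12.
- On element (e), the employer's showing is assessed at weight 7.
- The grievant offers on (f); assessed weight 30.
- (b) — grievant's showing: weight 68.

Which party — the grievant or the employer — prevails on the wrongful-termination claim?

— Issue I —
Stage I.1 — burden on grievant; standard: the balance of probabilities (weight is at least 51).
    (a): 53 ≥ 51 [met]
    (b): 68 − 17 = 51 ≥ 51 [met]
  Stage I.1 is satisfied; the onus moves to the employer.
Stage I.2 — burden on employer; standard: a substantially-more-likely showing (weight exceeds 71).
    (c): 87 − 17 = 70 ≤ 71 [not met]
    (d): 76 − 8 = 68 ≤ 71 [not met]
  Not every element is met, so the employer fails to carry Stage I.2.
The grievant prevails on this issue.
— Issue II —
Stage II.1 — burden on grievant; standard: a substantially-more-likely showing (weight is at least 72).
    (e): 80 − 7 = 73 ≥ 72 [met]
  Stage II.1 is satisfied; the onus moves to the employer.
Stage II.2 — burden on employer; standard: a production showing (weight is at least 8).
    (f): 38 − 30 = 8 ≥ 8 [met]
  The employer carries Stage II.2; the grievant now bears the burden.
Stage II.3 — burden on grievant; standard: a preponderance (weight is at least 55).
    (g): 79 − 21 = 58 ≥ 55 [met]
  The grievant carries the last stage.
All stages carried — the grievant prevails on this issue.
— Issue III —
Stage III.1 (grievant, the preponderance of the evidence, weight is at least 50): (h) net 70−17=53 ≥ 50 — meets.
  Stage III.1 is satisfied; the onus moves to the employer.
Stage III.2 (employer, a substantially-more-likely showing, weight exceeds 74): (i) net 86−12=74 ≤ 74 — fails.
  Not every element is met, so the employer fails to carry Stage III.2.
So the grievant prevails on this issue.
Per-issue: Issue I → grievant; Issue II → grievant; Issue III → grievant. The grievant must prevail on a majority of issues; overall, the grievant prevails.

grievant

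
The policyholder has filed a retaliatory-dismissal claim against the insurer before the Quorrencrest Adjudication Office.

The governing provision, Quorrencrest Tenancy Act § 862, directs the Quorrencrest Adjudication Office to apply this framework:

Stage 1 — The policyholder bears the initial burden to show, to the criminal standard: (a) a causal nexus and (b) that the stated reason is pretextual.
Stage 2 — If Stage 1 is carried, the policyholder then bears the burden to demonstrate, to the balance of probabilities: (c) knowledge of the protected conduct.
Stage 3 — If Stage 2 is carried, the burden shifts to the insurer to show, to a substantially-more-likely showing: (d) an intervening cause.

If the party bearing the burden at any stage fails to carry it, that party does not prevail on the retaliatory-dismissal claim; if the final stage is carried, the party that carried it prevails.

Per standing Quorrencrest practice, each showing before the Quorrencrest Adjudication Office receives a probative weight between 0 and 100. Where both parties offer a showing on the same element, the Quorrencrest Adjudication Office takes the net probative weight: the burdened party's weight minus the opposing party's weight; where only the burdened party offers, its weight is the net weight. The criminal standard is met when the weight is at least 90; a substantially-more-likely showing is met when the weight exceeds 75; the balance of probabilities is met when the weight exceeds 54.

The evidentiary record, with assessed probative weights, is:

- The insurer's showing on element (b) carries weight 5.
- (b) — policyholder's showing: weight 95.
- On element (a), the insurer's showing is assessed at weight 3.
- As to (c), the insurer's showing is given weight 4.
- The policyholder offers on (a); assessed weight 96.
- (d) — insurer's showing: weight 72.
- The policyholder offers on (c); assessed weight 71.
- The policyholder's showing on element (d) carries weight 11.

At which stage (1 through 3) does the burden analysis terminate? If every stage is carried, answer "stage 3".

stage 3

At Stage 1 the policyholder must meet the criminal standard (weight is at least 90): on (a) the weight is 96 less the opposing 3 gives net 93, ≥ 90, so (a) meets the standard; on (b) the weight is 95 less the opposing 5 gives net 90, ≥ 90, so (b) meets the standard.
  Stage 1 is satisfied; the policyholder continues to bear the burden.
At Stage 2 the policyholder must meet the balance of probabilities (weight exceeds 54): on (c) the weight is 71 less the opposing 4 gives net 67, which does exceed 54, so (c) meets the standard.
  The policyholder carries Stage 2; the insurer now bears the burden.
At Stage 3 the insurer must meet a substantially-more-likely showing (weight exceeds 75): on (d) the weight is 72 less the opposing 11 gives net 61, ≤ 75, so (d) does not meet the standard.
  Stage 3 not carried; the insurer fails its burden.
The analysis ends at Stage 3; the policyholder prevails.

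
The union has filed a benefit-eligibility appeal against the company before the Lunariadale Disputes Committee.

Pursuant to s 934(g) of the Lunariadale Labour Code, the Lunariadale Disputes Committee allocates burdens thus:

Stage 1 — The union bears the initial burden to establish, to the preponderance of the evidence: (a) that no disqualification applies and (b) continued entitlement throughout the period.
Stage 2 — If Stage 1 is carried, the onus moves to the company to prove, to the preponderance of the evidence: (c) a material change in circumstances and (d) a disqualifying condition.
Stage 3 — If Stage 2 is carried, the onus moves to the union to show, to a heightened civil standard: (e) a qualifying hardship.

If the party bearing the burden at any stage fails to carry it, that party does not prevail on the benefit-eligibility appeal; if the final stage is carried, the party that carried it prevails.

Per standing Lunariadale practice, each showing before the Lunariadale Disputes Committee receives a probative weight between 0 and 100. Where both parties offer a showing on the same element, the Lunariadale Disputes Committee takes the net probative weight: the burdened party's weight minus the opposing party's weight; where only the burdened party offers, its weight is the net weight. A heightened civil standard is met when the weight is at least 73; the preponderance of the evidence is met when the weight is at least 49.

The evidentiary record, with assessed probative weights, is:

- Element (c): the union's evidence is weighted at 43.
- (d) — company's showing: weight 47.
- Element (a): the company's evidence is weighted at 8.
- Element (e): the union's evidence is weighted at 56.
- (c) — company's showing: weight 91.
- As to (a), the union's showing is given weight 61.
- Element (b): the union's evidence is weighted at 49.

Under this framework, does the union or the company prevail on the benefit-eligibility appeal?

union

Stage 1 — burden on union; standard: the preponderance of the evidence (weight is at least 49).
    (a): 61 − 8 = 53 ≥ 49 [met]
    (b): 49 ≥ 49 [met]
  The union carries Stage 1; the company now bears the burden.
Stage 2 — burden on company; standard: the preponderance of the evidence (weight is at least 49).
    (c): 91 − 43 = 48 < 49 [not met]
    (d): 47 < 49 [not met]
  The company does not carry Stage 2.
The analysis ends at Stage 2; the union prevails.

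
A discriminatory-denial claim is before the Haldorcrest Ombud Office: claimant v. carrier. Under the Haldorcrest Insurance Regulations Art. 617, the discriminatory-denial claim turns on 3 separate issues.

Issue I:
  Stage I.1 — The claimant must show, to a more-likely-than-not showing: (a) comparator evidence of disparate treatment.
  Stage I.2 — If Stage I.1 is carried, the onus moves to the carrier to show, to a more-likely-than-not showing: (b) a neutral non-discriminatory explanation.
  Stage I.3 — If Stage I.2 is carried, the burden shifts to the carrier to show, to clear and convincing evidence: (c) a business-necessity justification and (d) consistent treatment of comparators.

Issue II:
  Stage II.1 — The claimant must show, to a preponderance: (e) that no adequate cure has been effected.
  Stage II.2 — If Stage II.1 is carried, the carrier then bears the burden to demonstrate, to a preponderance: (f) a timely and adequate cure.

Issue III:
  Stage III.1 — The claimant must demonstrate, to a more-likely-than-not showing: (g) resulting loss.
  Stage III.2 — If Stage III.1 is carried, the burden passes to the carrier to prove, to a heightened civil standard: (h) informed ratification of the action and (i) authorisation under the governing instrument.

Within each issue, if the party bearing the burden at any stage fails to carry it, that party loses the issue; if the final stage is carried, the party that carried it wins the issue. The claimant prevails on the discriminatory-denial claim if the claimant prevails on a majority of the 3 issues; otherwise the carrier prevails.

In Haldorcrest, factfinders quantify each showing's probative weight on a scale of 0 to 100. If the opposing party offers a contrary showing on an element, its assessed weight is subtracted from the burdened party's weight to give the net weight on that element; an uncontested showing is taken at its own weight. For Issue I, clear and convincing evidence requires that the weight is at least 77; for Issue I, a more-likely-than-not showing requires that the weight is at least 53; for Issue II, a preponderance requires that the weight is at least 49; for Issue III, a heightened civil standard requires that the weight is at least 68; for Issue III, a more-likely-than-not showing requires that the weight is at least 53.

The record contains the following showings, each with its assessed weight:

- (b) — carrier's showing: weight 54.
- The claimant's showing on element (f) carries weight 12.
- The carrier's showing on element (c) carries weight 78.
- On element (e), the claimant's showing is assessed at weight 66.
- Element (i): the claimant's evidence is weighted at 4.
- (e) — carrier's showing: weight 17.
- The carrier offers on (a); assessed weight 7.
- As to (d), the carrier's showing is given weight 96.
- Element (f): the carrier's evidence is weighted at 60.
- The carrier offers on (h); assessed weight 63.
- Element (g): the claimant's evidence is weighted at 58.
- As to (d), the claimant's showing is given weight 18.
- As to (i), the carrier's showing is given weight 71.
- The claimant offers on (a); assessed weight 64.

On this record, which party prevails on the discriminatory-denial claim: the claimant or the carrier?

claimant

— Issue I —
Stage I.1 — burden on claimant; standard: a more-likely-than-not showing (weight is at least 53).
    (a): 64 − 7 = 57 ≥ 53 [met]
  Stage I.1 is satisfied; the onus moves to the carrier.
Stage I.2 — burden on carrier; standard: a more-likely-than-not showing (weight is at least 53).
    (b): 54 ≥ 53 [met]
  All elements met. The carrier retains the burden for Stage I.3.
Stage I.3 — burden on carrier; standard: clear and convincing evidence (weight is at least 77).
    (c): 78 ≥ 77 [met]
    (d): 96 − 18 = 78 ≥ 77 [met]
  Stage I.3 carried; the final stage is satisfied.
With every stage satisfied, the carrier prevails on this issue.
— Issue II —
At Stage II.1 the claimant must meet a preponderance (weight is at least 49): on (e) the weight is 66 less the opposing 17 gives net 49, which does reach 49, so (e) meets the standard.
  The claimant carries Stage II.1; the carrier now bears the burden.
At Stage II.2 the carrier must meet a preponderance (weight is at least 49): on (f) the weight is 60 less the opposing 12 gives net 48, which does not reach 49, so (f) does not meet the standard.
  Not every element is met, so the carrier fails to carry Stage II.2.
So the claimant prevails on this issue.
— Issue III —
Stage III.1 (claimant, a more-likely-than-not showing, weight is at least 53): (g) 58 ≥ 53 — meets.
  Stage III.1 carried; the burden shifts to the carrier.
Stage III.2 (carrier, a heightened civil standard, weight is at least 68): (h) 63 < 68 — fails; (i) net 71−4=67 < 68 — fails.
  The carrier does not carry Stage III.2.
The analysis ends at Stage III.2; the claimant prevails on this issue.
Per-issue: Issue I → carrier; Issue II → claimant; Issue III → claimant. The claimant must prevail on a majority of issues; overall, the claimant prevails.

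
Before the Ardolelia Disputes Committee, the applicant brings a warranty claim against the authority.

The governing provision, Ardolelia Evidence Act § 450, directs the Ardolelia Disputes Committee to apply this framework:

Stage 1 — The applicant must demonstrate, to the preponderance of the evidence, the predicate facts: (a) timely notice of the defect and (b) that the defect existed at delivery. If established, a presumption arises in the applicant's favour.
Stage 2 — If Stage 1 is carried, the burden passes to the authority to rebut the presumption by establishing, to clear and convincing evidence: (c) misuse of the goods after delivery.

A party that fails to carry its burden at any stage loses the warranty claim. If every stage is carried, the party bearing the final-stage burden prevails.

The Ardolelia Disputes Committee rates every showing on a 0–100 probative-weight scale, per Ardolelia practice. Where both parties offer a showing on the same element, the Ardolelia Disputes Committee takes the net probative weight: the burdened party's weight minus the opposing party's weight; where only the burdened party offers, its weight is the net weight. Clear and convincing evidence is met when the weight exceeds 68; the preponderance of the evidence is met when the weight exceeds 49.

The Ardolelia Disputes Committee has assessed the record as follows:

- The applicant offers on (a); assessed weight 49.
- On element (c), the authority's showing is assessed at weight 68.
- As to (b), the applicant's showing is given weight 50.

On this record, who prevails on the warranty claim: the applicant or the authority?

Stage 1 — burden on applicant; standard: the preponderance of the evidence (weight exceeds 49).
    (a): 49 ≤ 49 [not met]
    (b): 50 > 49 [met]
  Stage 1 not carried; the applicant fails its burden.
So the authority prevails.

authority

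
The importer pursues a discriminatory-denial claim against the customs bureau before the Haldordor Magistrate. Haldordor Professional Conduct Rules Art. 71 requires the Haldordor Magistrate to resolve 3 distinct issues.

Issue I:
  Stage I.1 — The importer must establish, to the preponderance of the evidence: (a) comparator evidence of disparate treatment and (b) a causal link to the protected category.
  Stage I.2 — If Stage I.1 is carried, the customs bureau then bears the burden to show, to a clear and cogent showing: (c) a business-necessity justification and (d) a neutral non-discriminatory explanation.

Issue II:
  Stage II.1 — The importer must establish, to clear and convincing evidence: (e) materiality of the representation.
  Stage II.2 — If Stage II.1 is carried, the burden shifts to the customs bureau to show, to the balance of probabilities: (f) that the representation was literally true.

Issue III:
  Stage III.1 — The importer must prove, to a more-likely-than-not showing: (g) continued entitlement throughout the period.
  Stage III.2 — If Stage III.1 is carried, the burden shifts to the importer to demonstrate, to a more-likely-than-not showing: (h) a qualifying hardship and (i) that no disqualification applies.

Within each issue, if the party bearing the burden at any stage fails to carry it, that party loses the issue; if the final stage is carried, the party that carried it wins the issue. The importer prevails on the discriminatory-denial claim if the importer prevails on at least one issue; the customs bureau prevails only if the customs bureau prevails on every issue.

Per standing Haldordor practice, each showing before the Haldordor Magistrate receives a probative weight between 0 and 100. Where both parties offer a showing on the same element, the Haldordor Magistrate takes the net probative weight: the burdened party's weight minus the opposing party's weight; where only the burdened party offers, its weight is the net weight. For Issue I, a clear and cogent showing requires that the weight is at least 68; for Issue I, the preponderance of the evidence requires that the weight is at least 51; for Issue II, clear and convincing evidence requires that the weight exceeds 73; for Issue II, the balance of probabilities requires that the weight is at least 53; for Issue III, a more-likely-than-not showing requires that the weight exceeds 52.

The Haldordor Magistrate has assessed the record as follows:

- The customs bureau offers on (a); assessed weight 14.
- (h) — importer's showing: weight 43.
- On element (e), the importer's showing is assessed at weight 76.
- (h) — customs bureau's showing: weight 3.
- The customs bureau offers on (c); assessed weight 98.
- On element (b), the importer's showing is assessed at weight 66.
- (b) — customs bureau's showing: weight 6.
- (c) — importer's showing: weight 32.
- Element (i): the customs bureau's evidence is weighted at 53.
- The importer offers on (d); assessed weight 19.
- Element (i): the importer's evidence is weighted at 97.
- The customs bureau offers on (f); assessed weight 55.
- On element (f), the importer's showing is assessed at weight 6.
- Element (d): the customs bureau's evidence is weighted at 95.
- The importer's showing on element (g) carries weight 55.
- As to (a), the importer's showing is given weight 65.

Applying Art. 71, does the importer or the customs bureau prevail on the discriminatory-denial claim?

importer

— Issue I —
Stage I.1 — burden on importer; standard: the preponderance of the evidence (weight is at least 51).
    (a): 65 − 14 = 51 ≥ 51 [met]
    (b): 66 − 6 = 60 ≥ 51 [met]
  Stage I.1 is satisfied; the onus moves to the customs bureau.
Stage I.2 — burden on customs bureau; standard: a clear and cogent showing (weight is at least 68).
    (c): 98 − 32 = 66 < 68 [not met]
    (d): 95 − 19 = 76 ≥ 68 [met]
  Stage I.2 not carried; the customs bureau fails its burden.
The importer prevails on this issue.
— Issue II —
Stage II.1 — burden on importer; standard: clear and convincing evidence (weight exceeds 73).
    (e): 76 > 73 [met]
  Stage II.1 is satisfied; the onus moves to the customs bureau.
Stage II.2 — burden on customs bureau; standard: the balance of probabilities (weight is at least 53).
    (f): 55 − 6 = 49 < 53 [not met]
  Stage II.2 not carried; the customs bureau fails its burden.
So the importer prevails on this issue.
— Issue III —
Stage III.1 (importer, a more-likely-than-not showing, weight exceeds 52): (g) 55 > 52 — meets.
  All elements met. The importer retains the burden for Stage III.2.
Stage III.2 (importer, a more-likely-than-not showing, weight exceeds 52): (h) net 43−3=40 ≤ 52 — fails; (i) net 97−53=44 ≤ 52 — fails.
  Not every element is met, so the importer fails to carry Stage III.2.
The analysis ends at Stage III.2; the customs bureau prevails on this issue.
Per-issue: Issue I → importer; Issue II → importer; Issue III → customs bureau. The importer must prevail on at least one issue; overall, the importer prevails.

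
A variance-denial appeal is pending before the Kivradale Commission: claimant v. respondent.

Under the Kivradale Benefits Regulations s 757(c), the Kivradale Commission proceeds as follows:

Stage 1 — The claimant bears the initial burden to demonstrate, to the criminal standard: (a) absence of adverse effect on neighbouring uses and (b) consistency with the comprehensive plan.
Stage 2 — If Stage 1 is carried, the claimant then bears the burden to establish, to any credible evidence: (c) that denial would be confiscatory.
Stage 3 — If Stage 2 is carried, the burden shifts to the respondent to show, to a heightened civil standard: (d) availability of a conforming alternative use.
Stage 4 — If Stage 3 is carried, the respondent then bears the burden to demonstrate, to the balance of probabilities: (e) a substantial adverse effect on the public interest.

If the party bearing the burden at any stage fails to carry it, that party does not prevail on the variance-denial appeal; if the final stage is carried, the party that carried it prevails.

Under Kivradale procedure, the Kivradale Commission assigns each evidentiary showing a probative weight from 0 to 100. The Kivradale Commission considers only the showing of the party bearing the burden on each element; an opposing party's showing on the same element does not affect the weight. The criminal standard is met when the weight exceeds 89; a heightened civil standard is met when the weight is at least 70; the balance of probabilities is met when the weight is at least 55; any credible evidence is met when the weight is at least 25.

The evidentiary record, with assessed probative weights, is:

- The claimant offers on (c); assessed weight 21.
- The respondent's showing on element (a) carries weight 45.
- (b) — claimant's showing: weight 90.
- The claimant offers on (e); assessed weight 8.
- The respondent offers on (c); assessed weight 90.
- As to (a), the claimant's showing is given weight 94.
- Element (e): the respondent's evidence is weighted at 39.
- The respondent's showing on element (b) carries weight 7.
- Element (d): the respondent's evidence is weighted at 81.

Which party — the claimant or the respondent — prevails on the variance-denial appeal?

respondent

Stage 1 — burden on claimant; standard: the criminal standard (weight exceeds 89).
    (a): 94 (respondent's 45 disregarded) > 89 [met]
    (b): 90 (respondent's 7 disregarded) > 89 [met]
  All elements met. The claimant retains the burden for Stage 2.
Stage 2 — burden on claimant; standard: any credible evidence (weight is at least 25).
    (c): 21 (respondent's 90 disregarded) < 25 [not met]
  Stage 2 not carried; the claimant fails its burden.
The respondent prevails.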